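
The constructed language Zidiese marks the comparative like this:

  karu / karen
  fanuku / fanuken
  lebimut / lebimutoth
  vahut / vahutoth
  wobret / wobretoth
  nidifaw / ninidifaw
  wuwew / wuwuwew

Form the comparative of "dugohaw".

"dugohaw" ends in -w. The stems ending in -w (nidifaw → ninidifaw, wuwew → wuwuwew) repeat the first consonant+vowel as a prefix.
The other patterns: stems ending in -u drop the final letter and add -en; stems ending in -t add -oth.
So dugohaw → dudugohaw.

dudugohaw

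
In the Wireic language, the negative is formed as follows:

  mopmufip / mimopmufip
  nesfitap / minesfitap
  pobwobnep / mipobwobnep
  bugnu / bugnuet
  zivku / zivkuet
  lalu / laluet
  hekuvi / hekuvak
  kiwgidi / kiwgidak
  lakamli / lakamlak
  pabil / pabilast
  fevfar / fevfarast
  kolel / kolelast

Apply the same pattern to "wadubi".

wadubak

mopmufip and hekuvi both have last vowel 'i' yet inflect differently (mimopmufip, hekuvak), so the last vowel is not what conditions the rule; the final letter is.
"wadubi" ends in -i. The stems ending in -i (hekuvi → hekuvak, kiwgidi → kiwgidak, lakamli → lakamlak) drop the final letter and add -ak.
So wadubi → wadubak.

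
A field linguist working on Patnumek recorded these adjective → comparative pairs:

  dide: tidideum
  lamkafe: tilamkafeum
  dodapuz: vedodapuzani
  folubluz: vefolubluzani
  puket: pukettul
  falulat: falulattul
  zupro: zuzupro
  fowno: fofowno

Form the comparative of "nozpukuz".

dide and puket both have last vowel 'e' yet inflect differently (tidideum, pukettul), so the last vowel is not what conditions the rule; the final letter is.
"nozpukuz" ends in -z. The stems ending in -z (dodapuz → vedodapuzani, folubluz → vefolubluzani) add ve- … -ani around the stem.
So nozpukuz → venozpukuzani.

venozpukuzani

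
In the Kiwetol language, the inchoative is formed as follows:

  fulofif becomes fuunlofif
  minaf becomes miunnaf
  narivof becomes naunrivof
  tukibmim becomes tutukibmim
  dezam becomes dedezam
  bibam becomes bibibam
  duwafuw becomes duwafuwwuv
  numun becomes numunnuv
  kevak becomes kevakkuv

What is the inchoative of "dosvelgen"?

dosvelgennuv

fulofif and tukibmim both have last vowel 'i' yet inflect differently (fuunlofif, tutukibmim), so the last vowel is not what conditions the rule; the final letter is.
"dosvelgen" ends in -n. The one such stem in the data (numun → numunnuv) doubles the final consonant and adds -uv (as do duwafuw, kevak), so the same rule applies.
So dosvelgen → dosvelgennuv.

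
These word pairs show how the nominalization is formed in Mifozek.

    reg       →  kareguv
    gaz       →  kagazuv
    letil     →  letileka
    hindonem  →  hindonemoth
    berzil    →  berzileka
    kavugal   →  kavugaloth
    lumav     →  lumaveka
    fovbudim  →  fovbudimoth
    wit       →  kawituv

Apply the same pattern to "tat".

letil and kavugal both end in -l yet inflect differently (letileka, kavugaloth), so the final letter is not what conditions the rule; the number of vowels is.
"tat" has 1 vowel. The stems with 1 vowel (wit → kawituv, reg → kareguv, gaz → kagazuv) add ka- … -uv around the stem.
The other patterns: stems with 2 vowels add -eka; stems with 3 vowels add -oth.
So tat → katatuv.

katatuv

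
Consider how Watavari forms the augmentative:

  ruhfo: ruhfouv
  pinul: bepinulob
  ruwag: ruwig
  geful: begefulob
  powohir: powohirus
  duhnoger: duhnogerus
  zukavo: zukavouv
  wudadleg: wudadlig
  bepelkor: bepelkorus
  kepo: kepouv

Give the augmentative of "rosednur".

"rosednur" ends in -r. The stems ending in -r (duhnoger → duhnogerus, bepelkor → bepelkorus, powohir → powohirus) add -us.
The other patterns: stems ending in -g change the last vowel to 'i'; stems ending in -l add be- … -ob around the stem; stems ending in -o add -uv.
So rosednur → rosednurus.

rosednurus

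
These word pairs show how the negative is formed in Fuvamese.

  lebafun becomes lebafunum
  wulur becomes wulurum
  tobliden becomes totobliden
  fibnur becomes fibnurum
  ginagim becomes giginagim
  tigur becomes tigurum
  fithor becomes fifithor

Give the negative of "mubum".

mubumum

fibnur and fithor both end in -r yet inflect differently (fibnurum, fifithor), so the final letter is not what conditions the rule; the last vowel is.
"mubum" has last vowel 'u'. The stems whose last vowel is 'u' (lebafun → lebafunum, fibnur → fibnurum, wulur → wulurum) add -um.
The other pattern: stems whose last vowel is 'e', 'i' or 'o' repeat the first consonant+vowel as a prefix.
So mubum → mubumum.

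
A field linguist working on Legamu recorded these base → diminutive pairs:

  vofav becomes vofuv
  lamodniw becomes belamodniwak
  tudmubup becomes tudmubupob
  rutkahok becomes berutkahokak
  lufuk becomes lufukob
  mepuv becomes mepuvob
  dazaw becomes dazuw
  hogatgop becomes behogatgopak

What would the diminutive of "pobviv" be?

mepuv and vofav both end in -v yet inflect differently (mepuvob, vofuv), so the final letter is not what conditions the rule; the last vowel is.
"pobviv" has last vowel 'i'. The one such stem in the data (lamodniw → belamodniwak) adds be- … -ak around the stem, so the same rule applies.
The other patterns: stems whose last vowel is 'u' add -ob; stems whose last vowel is 'a' change the last vowel to 'u'.
So pobviv → bepobvivak.

bepobvivak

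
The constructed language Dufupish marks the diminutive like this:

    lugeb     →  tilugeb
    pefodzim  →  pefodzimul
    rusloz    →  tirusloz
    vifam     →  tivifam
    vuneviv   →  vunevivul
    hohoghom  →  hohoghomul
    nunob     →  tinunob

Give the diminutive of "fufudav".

hohoghom and vifam both end in -m yet inflect differently (hohoghomul, tivifam), so the final letter is not what conditions the rule; the number of vowels is.
"fufudav" has 3 vowels. The stems with 3 vowels (hohoghom → hohoghomul, pefodzim → pefodzimul, vuneviv → vunevivul) add -ul.
So fufudav → fufudavul.

fufudavul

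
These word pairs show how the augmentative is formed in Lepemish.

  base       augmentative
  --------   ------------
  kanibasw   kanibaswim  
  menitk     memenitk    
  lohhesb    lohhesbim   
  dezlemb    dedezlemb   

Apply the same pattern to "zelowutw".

zezelowutw

"zelowutw" has second-to-last letter 't'. The one such stem in the data (menitk → memenitk) repeats the first consonant+vowel as a prefix (as does dezlemb), so the same rule applies.
The other pattern: stems whose second-to-last letter is 's' add -im.
So zelowutw → zezelowutw.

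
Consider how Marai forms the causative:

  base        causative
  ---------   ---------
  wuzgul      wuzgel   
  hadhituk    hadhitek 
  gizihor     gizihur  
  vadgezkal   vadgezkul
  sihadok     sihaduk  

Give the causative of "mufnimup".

mufnimep

wuzgul and vadgezkal both end in -l yet inflect differently (wuzgel, vadgezkul), so the final letter is not what conditions the rule; the last vowel is.
"mufnimup" has last vowel 'u'. The stems whose last vowel is 'u' (wuzgul → wuzgel, hadhituk → hadhitek) change the last vowel to 'e'.
So mufnimup → mufnimep.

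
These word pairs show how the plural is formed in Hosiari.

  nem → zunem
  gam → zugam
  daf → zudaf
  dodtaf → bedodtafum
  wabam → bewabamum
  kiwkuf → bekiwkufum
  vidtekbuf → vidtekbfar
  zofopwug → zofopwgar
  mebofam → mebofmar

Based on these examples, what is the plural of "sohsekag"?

daf and dodtaf both end in -f yet inflect differently (zudaf, bedodtafum), so the final letter is not what conditions the rule; the number of vowels is.
"sohsekag" has 3 vowels. The stems with 3 vowels (vidtekbuf → vidtekbfar, zofopwug → zofopwgar, mebofam → mebofmar) delete the last vowel and add -ar.
The other patterns: stems with 1 vowel add the prefix zu-; stems with 2 vowels add be- … -um around the stem.
So sohsekag → sohsekgar.

sohsekgar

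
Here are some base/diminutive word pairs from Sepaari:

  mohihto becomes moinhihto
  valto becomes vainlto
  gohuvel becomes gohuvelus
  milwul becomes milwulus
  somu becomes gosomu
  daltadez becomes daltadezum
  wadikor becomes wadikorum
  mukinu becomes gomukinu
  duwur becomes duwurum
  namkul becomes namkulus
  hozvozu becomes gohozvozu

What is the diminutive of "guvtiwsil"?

guvtiwsilus

milwul and somu both have last vowel 'u' yet inflect differently (milwulus, gosomu), so the last vowel is not what conditions the rule; the final letter is.
"guvtiwsil" ends in -l. The stems ending in -l (gohuvel → gohuvelus, milwul → milwulus, namkul → namkulus) add -us.
The other patterns: stems ending in -o insert -in- after the first vowel; stems ending in -u add the prefix go-; stems ending in -r or -z add -um.
So guvtiwsil → guvtiwsilus.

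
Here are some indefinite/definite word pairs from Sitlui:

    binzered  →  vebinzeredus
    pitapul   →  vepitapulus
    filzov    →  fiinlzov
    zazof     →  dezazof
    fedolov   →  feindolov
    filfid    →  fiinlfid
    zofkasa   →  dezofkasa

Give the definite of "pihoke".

vepihokeus

"pihoke" begins with p-. The one such stem in the data (pitapul → vepitapulus) adds ve- … -us around the stem, so the same rule applies.
The other patterns: stems beginning with z- add the prefix de-; stems beginning with f- insert -in- after the first vowel.
So pihoke → vepihokeus.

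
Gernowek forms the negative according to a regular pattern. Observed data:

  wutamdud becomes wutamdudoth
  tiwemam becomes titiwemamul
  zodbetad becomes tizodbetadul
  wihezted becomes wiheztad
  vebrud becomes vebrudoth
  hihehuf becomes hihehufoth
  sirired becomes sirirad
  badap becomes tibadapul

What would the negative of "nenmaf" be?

tinenmaful

wihezted and wutamdud both end in -d yet inflect differently (wiheztad, wutamdudoth), so the final letter is not what conditions the rule; the last vowel is.
"nenmaf" has last vowel 'a'. The stems whose last vowel is 'a' (tiwemam → titiwemamul, badap → tibadapul, zodbetad → tizodbetadul) add ti- … -ul around the stem.
The other patterns: stems whose last vowel is 'e' change the last vowel to 'a'; stems whose last vowel is 'u' add -oth.
So nenmaf → tinenmaful.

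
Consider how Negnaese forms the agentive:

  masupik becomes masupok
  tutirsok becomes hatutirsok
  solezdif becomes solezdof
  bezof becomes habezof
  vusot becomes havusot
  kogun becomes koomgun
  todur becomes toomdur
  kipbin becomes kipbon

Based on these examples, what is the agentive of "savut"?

saomvut

kipbin and kogun both end in -n yet inflect differently (kipbon, koomgun), so the final letter is not what conditions the rule; the last vowel is.
"savut" has last vowel 'u'. The stems whose last vowel is 'u' (todur → toomdur, kogun → koomgun) insert -om- after the first vowel.
So savut → saomvut.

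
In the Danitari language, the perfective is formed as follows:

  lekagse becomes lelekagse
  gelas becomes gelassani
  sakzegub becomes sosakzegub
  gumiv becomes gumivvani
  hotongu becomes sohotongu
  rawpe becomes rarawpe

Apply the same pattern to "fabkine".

fafabkine

rawpe and gumiv both have 2 vowels yet inflect differently (rarawpe, gumivvani), so the number of vowels is not what conditions the rule; the final letter is.
"fabkine" ends in -e. The stems ending in -e (rawpe → rarawpe, lekagse → lelekagse) repeat the first consonant+vowel as a prefix.
The other patterns: stems ending in -s or -v double the final consonant and add -ani; stems ending in -b or -u add the prefix so-.
So fabkine → fafabkine.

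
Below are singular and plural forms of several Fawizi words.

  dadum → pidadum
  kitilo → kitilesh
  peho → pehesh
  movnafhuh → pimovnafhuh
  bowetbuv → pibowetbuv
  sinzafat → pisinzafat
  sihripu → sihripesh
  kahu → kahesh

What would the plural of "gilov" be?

kahu and movnafhuh both have last vowel 'u' yet inflect differently (kahesh, pimovnafhuh), so the last vowel is not what conditions the rule; whether the stem ends in a vowel or a consonant is.
"gilov" ends in a consonant. The stems ending in a consonant (movnafhuh → pimovnafhuh, bowetbuv → pibowetbuv, sinzafat → pisinzafat) add the prefix pi-.
The other pattern: stems ending in a vowel drop the final letter and add -esh.
So gilov → pigilov.

pigilov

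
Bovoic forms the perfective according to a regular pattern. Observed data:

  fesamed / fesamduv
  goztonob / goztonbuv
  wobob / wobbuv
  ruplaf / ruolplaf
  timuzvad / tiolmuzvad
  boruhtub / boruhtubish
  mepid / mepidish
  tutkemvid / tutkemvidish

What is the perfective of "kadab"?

kaoldab

fesamed and timuzvad both end in -d yet inflect differently (fesamduv, tiolmuzvad), so the final letter is not what conditions the rule; the last vowel is.
"kadab" has last vowel 'a'. The stems whose last vowel is 'a' (ruplaf → ruolplaf, timuzvad → tiolmuzvad) insert -ol- after the first vowel.
The other patterns: stems whose last vowel is 'e' or 'o' delete the last vowel and add -uv; stems whose last vowel is 'i' or 'u' add -ish.
So kadab → kaoldab.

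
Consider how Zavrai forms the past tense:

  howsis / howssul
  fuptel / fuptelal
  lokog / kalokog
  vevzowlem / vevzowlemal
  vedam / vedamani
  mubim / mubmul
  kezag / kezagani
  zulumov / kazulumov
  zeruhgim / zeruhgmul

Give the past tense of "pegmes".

"pegmes" has last vowel 'e'. The stems whose last vowel is 'e' (fuptel → fuptelal, vevzowlem → vevzowlemal) add -al.
The other patterns: stems whose last vowel is 'i' delete the last vowel and add -ul; stems whose last vowel is 'o' add the prefix ka-; stems whose last vowel is 'a' add -ani.
So pegmes → pegmesal.

pegmesal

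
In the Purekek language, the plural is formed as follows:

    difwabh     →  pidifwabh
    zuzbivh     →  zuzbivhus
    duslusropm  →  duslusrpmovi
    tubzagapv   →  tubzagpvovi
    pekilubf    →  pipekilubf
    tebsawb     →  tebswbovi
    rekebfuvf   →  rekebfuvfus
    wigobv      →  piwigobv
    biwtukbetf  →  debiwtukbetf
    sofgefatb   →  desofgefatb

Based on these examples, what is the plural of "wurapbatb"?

dewurapbatb

zuzbivh and difwabh both end in -h yet inflect differently (zuzbivhus, pidifwabh), so the final letter is not what conditions the rule; the second-to-last letter is.
"wurapbatb" has second-to-last letter 't'. The stems whose second-to-last letter is 't' (sofgefatb → desofgefatb, biwtukbetf → debiwtukbetf) add the prefix de-.
The other patterns: stems whose second-to-last letter is 'v' add -us; stems whose second-to-last letter is 'b' add the prefix pi-; stems whose second-to-last letter is 'p' or 'w' delete the last vowel and add -ovi.
So wurapbatb → dewurapbatb.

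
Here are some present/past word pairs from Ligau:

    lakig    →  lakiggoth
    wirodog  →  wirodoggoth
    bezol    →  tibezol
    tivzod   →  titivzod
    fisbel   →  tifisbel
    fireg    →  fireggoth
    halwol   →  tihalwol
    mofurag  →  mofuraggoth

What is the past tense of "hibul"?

tihibul

wirodog and tivzod both have last vowel 'o' yet inflect differently (wirodoggoth, titivzod), so the last vowel is not what conditions the rule; the final letter is.
"hibul" ends in -l. The stems ending in -l (fisbel → tifisbel, halwol → tihalwol, bezol → tibezol) add the prefix ti-.
The other pattern: stems ending in -g double the final consonant and add -oth.
So hibul → tihibul.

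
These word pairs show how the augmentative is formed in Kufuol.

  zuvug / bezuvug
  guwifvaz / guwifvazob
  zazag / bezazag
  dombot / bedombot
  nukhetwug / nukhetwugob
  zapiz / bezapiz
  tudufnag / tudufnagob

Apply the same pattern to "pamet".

nukhetwug and zuvug both end in -g yet inflect differently (nukhetwugob, bezuvug), so the final letter is not what conditions the rule; the number of vowels is.
"pamet" has 2 vowels. The stems with 2 vowels (zuvug → bezuvug, dombot → bedombot, zapiz → bezapiz) add the prefix be-.
So pamet → bepamet.

bepamet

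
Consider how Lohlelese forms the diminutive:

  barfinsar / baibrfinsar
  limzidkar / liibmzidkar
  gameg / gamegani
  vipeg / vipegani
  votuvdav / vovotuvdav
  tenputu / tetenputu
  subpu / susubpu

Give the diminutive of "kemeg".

"kemeg" ends in -g. The stems ending in -g (gameg → gamegani, vipeg → vipegani) add -ani.
The other patterns: stems ending in -r insert -ib- after the first vowel; stems ending in -u or -v repeat the first consonant+vowel as a prefix.
So kemeg → kemegani.

kemegani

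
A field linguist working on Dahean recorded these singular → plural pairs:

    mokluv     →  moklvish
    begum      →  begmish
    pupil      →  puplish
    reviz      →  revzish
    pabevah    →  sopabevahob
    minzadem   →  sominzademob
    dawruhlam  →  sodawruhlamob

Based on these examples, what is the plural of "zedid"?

zeddish

"zedid" has 2 vowels. The stems with 2 vowels (mokluv → moklvish, begum → begmish, pupil → puplish) delete the last vowel and add -ish.
The other pattern: stems with 3 vowels add so- … -ob around the stem.
So zedid → zeddish.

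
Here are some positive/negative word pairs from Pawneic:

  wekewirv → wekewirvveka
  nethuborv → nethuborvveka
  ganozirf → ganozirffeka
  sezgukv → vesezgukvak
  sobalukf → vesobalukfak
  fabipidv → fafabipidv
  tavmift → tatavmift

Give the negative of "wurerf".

wurerffeka

wekewirv and sezgukv both end in -v yet inflect differently (wekewirvveka, vesezgukvak), so the final letter is not what conditions the rule; the second-to-last letter is.
"wurerf" has second-to-last letter 'r'. The stems whose second-to-last letter is 'r' (wekewirv → wekewirvveka, nethuborv → nethuborvveka, ganozirf → ganozirffeka) double the final consonant and add -eka.
The other patterns: stems whose second-to-last letter is 'k' add ve- … -ak around the stem; stems whose second-to-last letter is 'd' or 'f' repeat the first consonant+vowel as a prefix.
So wurerf → wurerffeka.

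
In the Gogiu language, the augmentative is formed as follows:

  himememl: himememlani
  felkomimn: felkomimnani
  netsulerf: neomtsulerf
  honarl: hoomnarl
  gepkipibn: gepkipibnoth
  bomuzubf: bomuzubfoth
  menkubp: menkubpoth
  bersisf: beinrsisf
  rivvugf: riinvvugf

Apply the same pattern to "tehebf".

"tehebf" has second-to-last letter 'b'. The stems whose second-to-last letter is 'b' (gepkipibn → gepkipibnoth, bomuzubf → bomuzubfoth, menkubp → menkubpoth) add -oth.
The other patterns: stems whose second-to-last letter is 'm' add -ani; stems whose second-to-last letter is 'r' insert -om- after the first vowel; stems whose second-to-last letter is 'g' or 's' insert -in- after the first vowel.
So tehebf → tehebfoth.

tehebfoth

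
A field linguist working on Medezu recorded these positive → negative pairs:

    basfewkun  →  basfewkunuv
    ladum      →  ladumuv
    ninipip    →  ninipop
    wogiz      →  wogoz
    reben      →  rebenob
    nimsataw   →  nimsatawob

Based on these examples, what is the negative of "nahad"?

nahadob

basfewkun and reben both end in -n yet inflect differently (basfewkunuv, rebenob), so the final letter is not what conditions the rule; the last vowel is.
"nahad" has last vowel 'a'. The one such stem in the data (nimsataw → nimsatawob) adds -ob, so the same rule applies.
The other patterns: stems whose last vowel is 'u' add -uv; stems whose last vowel is 'i' change the last vowel to 'o'.
So nahad → nahadob.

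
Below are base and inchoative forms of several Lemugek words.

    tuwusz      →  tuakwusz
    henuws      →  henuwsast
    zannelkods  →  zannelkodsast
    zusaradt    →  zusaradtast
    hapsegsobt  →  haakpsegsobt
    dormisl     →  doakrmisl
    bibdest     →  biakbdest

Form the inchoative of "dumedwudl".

dumedwudlast

"dumedwudl" has second-to-last letter 'd'. The stems whose second-to-last letter is 'd' (zusaradt → zusaradtast, zannelkods → zannelkodsast) add -ast.
The other pattern: stems whose second-to-last letter is 'b' or 's' insert -ak- after the first vowel.
So dumedwudl → dumedwudlast.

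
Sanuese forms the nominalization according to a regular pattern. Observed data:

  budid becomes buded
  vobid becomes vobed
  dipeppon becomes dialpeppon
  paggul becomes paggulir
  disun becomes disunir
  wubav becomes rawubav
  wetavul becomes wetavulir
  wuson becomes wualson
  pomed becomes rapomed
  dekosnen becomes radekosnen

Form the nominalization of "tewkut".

"tewkut" has last vowel 'u'. The stems whose last vowel is 'u' (wetavul → wetavulir, paggul → paggulir, disun → disunir) add -ir.
So tewkut → tewkutir.

tewkutir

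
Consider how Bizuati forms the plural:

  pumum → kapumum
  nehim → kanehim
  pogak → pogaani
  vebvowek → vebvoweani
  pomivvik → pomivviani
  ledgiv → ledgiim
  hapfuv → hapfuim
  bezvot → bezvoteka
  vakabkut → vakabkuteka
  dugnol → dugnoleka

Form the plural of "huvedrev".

nehim and pomivvik both have last vowel 'i' yet inflect differently (kanehim, pomivviani), so the last vowel is not what conditions the rule; the final letter is.
"huvedrev" ends in -v. The stems ending in -v (ledgiv → ledgiim, hapfuv → hapfuim) drop the final letter and add -im.
The other patterns: stems ending in -m add the prefix ka-; stems ending in -k drop the final letter and add -ani; stems ending in -l or -t add -eka.
So huvedrev → huvedreim.

huvedreim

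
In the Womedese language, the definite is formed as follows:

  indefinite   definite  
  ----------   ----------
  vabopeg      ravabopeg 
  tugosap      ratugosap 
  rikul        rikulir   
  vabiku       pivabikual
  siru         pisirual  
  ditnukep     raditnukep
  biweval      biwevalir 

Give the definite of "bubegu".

rikul and vabiku both have last vowel 'u' yet inflect differently (rikulir, pivabikual), so the last vowel is not what conditions the rule; the final letter is.
"bubegu" ends in -u. The stems ending in -u (vabiku → pivabikual, siru → pisirual) add pi- … -al around the stem.
The other patterns: stems ending in -l add -ir; stems ending in -g or -p add the prefix ra-.
So bubegu → pibubegual.

pibubegual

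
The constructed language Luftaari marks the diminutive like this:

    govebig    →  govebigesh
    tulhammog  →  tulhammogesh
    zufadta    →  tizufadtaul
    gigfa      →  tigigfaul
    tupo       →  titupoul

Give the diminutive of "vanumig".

vanumigesh

tulhammog and tupo both have last vowel 'o' yet inflect differently (tulhammogesh, titupoul), so the last vowel is not what conditions the rule; whether the stem ends in a vowel or a consonant is.
"vanumig" ends in a consonant. The stems ending in a consonant (govebig → govebigesh, tulhammog → tulhammogesh) add -esh.
The other pattern: stems ending in a vowel add ti- … -ul around the stem.
So vanumig → vanumigesh.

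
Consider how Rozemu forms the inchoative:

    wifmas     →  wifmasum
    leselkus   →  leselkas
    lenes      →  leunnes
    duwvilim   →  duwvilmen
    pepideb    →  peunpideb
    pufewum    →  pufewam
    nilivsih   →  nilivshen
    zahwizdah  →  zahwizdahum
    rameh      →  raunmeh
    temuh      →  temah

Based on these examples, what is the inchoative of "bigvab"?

wifmas and leselkus both end in -s yet inflect differently (wifmasum, leselkas), so the final letter is not what conditions the rule; the last vowel is.
"bigvab" has last vowel 'a'. The stems whose last vowel is 'a' (wifmas → wifmasum, zahwizdah → zahwizdahum) add -um.
The other patterns: stems whose last vowel is 'u' change the last vowel to 'a'; stems whose last vowel is 'i' delete the last vowel and add -en; stems whose last vowel is 'e' insert -un- after the first vowel.
So bigvab → bigvabum.

bigvabum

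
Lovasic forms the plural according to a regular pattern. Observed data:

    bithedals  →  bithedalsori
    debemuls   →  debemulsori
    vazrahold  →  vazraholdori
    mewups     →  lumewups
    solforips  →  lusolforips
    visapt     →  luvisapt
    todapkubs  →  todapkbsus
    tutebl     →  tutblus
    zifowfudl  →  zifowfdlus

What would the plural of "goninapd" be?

bithedals and mewups both end in -s yet inflect differently (bithedalsori, lumewups), so the final letter is not what conditions the rule; the second-to-last letter is.
"goninapd" has second-to-last letter 'p'. The stems whose second-to-last letter is 'p' (mewups → lumewups, solforips → lusolforips, visapt → luvisapt) add the prefix lu-.
The other patterns: stems whose second-to-last letter is 'l' add -ori; stems whose second-to-last letter is 'b' or 'd' delete the last vowel and add -us.
So goninapd → lugoninapd.

lugoninapd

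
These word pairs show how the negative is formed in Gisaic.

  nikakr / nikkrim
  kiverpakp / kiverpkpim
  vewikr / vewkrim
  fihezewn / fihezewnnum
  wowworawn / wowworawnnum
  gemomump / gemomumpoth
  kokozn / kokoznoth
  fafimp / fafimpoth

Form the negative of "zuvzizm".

kiverpakp and gemomump both end in -p yet inflect differently (kiverpkpim, gemomumpoth), so the final letter is not what conditions the rule; the second-to-last letter is.
"zuvzizm" has second-to-last letter 'z'. The one such stem in the data (kokozn → kokoznoth) adds -oth, so the same rule applies.
So zuvzizm → zuvzizmoth.

zuvzizmoth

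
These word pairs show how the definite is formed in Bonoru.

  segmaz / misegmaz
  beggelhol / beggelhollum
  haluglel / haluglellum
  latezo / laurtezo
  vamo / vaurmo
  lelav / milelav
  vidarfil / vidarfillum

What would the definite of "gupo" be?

latezo and beggelhol both have last vowel 'o' yet inflect differently (laurtezo, beggelhollum), so the last vowel is not what conditions the rule; the final letter is.
"gupo" ends in -o. The stems ending in -o (latezo → laurtezo, vamo → vaurmo) insert -ur- after the first vowel.
So gupo → guurpo.

guurpo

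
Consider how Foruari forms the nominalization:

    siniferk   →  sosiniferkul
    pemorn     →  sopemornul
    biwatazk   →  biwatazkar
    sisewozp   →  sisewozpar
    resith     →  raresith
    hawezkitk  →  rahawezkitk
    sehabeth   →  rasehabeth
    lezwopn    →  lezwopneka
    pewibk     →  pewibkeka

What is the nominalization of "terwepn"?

terwepneka

"terwepn" has second-to-last letter 'p'. The one such stem in the data (lezwopn → lezwopneka) adds -eka, so the same rule applies.
The other patterns: stems whose second-to-last letter is 'r' add so- … -ul around the stem; stems whose second-to-last letter is 'z' add -ar; stems whose second-to-last letter is 't' add the prefix ra-.
So terwepn → terwepneka.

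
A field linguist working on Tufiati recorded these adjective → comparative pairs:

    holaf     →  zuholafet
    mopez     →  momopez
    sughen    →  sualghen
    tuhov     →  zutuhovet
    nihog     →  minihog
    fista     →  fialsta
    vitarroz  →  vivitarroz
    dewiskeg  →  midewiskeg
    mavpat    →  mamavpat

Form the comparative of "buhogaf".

zubuhogafet

"buhogaf" ends in -f. The one such stem in the data (holaf → zuholafet) adds zu- … -et around the stem, so the same rule applies.
So buhogaf → zubuhogafet.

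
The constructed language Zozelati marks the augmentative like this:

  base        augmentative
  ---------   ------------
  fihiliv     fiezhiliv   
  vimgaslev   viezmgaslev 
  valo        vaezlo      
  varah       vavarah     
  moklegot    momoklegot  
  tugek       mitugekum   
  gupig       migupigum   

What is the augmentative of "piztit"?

valo and moklegot both have last vowel 'o' yet inflect differently (vaezlo, momoklegot), so the last vowel is not what conditions the rule; the final letter is.
"piztit" ends in -t. The one such stem in the data (moklegot → momoklegot) repeats the first consonant+vowel as a prefix (as does varah), so the same rule applies.
So piztit → pipiztit.

pipiztit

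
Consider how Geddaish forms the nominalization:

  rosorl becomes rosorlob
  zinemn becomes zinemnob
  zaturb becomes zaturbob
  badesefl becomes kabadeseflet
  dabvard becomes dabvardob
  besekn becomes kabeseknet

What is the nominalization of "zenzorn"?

"zenzorn" has second-to-last letter 'r'. The stems whose second-to-last letter is 'r' (rosorl → rosorlob, dabvard → dabvardob, zaturb → zaturbob) add -ob.
The other pattern: stems whose second-to-last letter is 'f' or 'k' add ka- … -et around the stem.
So zenzorn → zenzornob.

zenzornob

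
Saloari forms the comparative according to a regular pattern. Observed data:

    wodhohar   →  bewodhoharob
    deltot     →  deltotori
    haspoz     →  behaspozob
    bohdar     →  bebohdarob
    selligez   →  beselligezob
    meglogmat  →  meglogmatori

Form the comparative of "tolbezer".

betolbezerob

meglogmat and wodhohar both have last vowel 'a' yet inflect differently (meglogmatori, bewodhoharob), so the last vowel is not what conditions the rule; the final letter is.
"tolbezer" ends in -r. The stems ending in -r (wodhohar → bewodhoharob, bohdar → bebohdarob) add be- … -ob around the stem.
The other pattern: stems ending in -t add -ori.
So tolbezer → betolbezerob.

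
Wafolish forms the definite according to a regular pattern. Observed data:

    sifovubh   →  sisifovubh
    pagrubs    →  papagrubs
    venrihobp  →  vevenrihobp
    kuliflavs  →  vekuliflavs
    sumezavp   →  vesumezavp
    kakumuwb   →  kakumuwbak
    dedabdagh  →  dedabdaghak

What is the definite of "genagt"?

genagtak

"genagt" has second-to-last letter 'g'. The one such stem in the data (dedabdagh → dedabdaghak) adds -ak, so the same rule applies.
The other patterns: stems whose second-to-last letter is 'b' repeat the first consonant+vowel as a prefix; stems whose second-to-last letter is 'v' add the prefix ve-.
So genagt → genagtak.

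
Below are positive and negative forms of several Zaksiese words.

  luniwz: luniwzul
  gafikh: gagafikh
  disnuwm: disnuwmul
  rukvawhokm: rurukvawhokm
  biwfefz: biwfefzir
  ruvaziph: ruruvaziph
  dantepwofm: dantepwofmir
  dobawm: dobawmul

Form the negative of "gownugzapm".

gogownugzapm

"gownugzapm" has second-to-last letter 'p'. The one such stem in the data (ruvaziph → ruruvaziph) repeats the first consonant+vowel as a prefix (as do rukvawhokm, gafikh), so the same rule applies.
So gownugzapm → gogownugzapm.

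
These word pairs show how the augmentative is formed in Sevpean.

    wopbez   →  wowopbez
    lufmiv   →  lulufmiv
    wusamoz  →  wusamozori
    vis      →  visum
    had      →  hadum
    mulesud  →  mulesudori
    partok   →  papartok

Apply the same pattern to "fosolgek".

"fosolgek" has 3 vowels. The stems with 3 vowels (mulesud → mulesudori, wusamoz → wusamozori) add -ori.
The other patterns: stems with 1 vowel add -um; stems with 2 vowels repeat the first consonant+vowel as a prefix.
So fosolgek → fosolgekori.

fosolgekori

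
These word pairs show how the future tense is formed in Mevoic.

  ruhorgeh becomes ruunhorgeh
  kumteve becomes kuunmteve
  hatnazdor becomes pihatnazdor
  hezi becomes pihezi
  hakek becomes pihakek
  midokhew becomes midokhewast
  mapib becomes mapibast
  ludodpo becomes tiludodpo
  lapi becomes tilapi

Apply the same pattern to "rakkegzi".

hezi and lapi both end in -i yet inflect differently (pihezi, tilapi), so the final letter is not what conditions the rule; the first letter is.
"rakkegzi" begins with r-. The one such stem in the data (ruhorgeh → ruunhorgeh) inserts -un- after the first vowel (as does kumteve), so the same rule applies.
The other patterns: stems beginning with h- add the prefix pi-; stems beginning with m- add -ast; stems beginning with l- add the prefix ti-.
So rakkegzi → raunkkegzi.

raunkkegzi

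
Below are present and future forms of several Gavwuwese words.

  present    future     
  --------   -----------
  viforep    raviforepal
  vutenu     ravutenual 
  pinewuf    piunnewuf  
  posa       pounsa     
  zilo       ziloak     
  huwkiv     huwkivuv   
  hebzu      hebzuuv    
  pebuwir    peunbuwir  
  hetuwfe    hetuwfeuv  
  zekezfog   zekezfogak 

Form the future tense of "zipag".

hebzu and vutenu both end in -u yet inflect differently (hebzuuv, ravutenual), so the final letter is not what conditions the rule; the first letter is.
"zipag" begins with z-. The stems beginning with z- (zekezfog → zekezfogak, zilo → ziloak) add -ak.
The other patterns: stems beginning with p- insert -un- after the first vowel; stems beginning with h- add -uv; stems beginning with v- add ra- … -al around the stem.
So zipag → zipagak.

zipagak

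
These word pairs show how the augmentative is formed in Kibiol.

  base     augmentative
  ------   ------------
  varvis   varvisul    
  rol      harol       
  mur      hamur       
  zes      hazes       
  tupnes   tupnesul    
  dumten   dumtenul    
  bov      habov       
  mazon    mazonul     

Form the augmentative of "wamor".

tupnes and zes both end in -s yet inflect differently (tupnesul, hazes), so the final letter is not what conditions the rule; the number of vowels is.
"wamor" has 2 vowels. The stems with 2 vowels (mazon → mazonul, tupnes → tupnesul, dumten → dumtenul) add -ul.
The other pattern: stems with 1 vowel add the prefix ha-.
So wamor → wamorul.

wamorul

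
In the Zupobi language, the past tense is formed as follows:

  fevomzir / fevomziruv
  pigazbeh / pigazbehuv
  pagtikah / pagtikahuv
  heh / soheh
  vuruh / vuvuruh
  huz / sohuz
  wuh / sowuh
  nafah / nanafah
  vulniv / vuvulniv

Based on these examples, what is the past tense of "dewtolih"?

wuh and nafah both end in -h yet inflect differently (sowuh, nanafah), so the final letter is not what conditions the rule; the number of vowels is.
"dewtolih" has 3 vowels. The stems with 3 vowels (fevomzir → fevomziruv, pigazbeh → pigazbehuv, pagtikah → pagtikahuv) add -uv.
So dewtolih → dewtolihuv.

dewtolihuv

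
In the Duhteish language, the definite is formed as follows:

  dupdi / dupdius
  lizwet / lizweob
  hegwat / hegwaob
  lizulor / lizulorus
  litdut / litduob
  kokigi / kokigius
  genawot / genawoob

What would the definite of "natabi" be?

genawot and lizulor both have last vowel 'o' yet inflect differently (genawoob, lizulorus), so the last vowel is not what conditions the rule; the final letter is.
"natabi" ends in -i. The stems ending in -i (dupdi → dupdius, kokigi → kokigius) add -us.
The other pattern: stems ending in -t drop the final letter and add -ob.
So natabi → natabius.

natabius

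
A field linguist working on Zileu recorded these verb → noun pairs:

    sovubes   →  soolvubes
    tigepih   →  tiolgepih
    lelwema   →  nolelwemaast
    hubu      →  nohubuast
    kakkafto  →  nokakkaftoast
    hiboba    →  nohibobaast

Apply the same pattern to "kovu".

"kovu" ends in a vowel. The stems ending in a vowel (lelwema → nolelwemaast, hubu → nohubuast, kakkafto → nokakkaftoast) add no- … -ast around the stem.
So kovu → nokovuast.

nokovuast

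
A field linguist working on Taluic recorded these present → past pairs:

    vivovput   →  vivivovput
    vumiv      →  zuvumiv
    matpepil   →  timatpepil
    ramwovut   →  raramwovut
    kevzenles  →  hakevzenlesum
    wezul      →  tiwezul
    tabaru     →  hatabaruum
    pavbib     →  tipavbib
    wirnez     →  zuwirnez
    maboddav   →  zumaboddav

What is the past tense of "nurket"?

nunurket

"nurket" ends in -t. The stems ending in -t (vivovput → vivivovput, ramwovut → raramwovut) repeat the first consonant+vowel as a prefix.
So nurket → nunurket.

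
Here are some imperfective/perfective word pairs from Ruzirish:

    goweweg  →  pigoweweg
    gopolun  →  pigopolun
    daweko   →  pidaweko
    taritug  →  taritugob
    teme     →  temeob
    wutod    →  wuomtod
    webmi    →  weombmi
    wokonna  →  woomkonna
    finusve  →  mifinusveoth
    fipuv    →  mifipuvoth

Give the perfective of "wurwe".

"wurwe" begins with w-. The stems beginning with w- (wutod → wuomtod, webmi → weombmi, wokonna → woomkonna) insert -om- after the first vowel.
The other patterns: stems beginning with d- or g- add the prefix pi-; stems beginning with t- add -ob; stems beginning with f- add mi- … -oth around the stem.
So wurwe → wuomrwe.

wuomrwe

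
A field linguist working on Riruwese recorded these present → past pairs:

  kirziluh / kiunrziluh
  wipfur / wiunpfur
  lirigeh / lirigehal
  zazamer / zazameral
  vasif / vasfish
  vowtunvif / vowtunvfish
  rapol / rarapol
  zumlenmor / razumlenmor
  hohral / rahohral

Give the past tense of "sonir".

sonrish

"sonir" has last vowel 'i'. The stems whose last vowel is 'i' (vasif → vasfish, vowtunvif → vowtunvfish) delete the last vowel and add -ish.
So sonir → sonrish.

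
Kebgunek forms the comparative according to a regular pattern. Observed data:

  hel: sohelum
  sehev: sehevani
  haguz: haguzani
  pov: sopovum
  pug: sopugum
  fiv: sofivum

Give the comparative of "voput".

sehev and pov both end in -v yet inflect differently (sehevani, sopovum), so the final letter is not what conditions the rule; the number of vowels is.
"voput" has 2 vowels. The stems with 2 vowels (sehev → sehevani, haguz → haguzani) add -ani.
So voput → voputani.

voputani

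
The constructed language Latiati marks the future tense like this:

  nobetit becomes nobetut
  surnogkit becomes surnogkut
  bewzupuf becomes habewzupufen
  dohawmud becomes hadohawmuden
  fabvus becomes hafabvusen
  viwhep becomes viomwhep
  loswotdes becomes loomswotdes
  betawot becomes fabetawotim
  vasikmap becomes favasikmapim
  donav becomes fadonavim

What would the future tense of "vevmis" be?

vevmus

fabvus and loswotdes both end in -s yet inflect differently (hafabvusen, loomswotdes), so the final letter is not what conditions the rule; the last vowel is.
"vevmis" has last vowel 'i'. The stems whose last vowel is 'i' (nobetit → nobetut, surnogkit → surnogkut) change the last vowel to 'u'.
So vevmis → vevmus.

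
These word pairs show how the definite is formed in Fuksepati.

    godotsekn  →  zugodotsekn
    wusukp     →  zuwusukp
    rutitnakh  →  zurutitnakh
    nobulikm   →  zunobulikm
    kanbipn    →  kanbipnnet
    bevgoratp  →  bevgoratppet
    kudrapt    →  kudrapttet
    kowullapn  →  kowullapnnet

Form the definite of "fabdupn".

fabdupnnet

godotsekn and kanbipn both end in -n yet inflect differently (zugodotsekn, kanbipnnet), so the final letter is not what conditions the rule; the second-to-last letter is.
"fabdupn" has second-to-last letter 'p'. The stems whose second-to-last letter is 'p' (kanbipn → kanbipnnet, kudrapt → kudrapttet, kowullapn → kowullapnnet) double the final consonant and add -et.
So fabdupn → fabdupnnet.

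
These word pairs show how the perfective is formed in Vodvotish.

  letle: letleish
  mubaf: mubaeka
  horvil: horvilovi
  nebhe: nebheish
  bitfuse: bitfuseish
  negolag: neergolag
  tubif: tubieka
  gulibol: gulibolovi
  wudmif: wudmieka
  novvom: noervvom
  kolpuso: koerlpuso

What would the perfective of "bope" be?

"bope" ends in -e. The stems ending in -e (letle → letleish, bitfuse → bitfuseish, nebhe → nebheish) add -ish.
So bope → bopeish.

bopeish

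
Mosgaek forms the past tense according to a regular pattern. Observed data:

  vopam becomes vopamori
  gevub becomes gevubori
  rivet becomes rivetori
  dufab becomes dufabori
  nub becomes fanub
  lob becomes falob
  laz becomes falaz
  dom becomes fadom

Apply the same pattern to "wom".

fawom

"wom" has 1 vowel. The stems with 1 vowel (nub → fanub, lob → falob, laz → falaz) add the prefix fa-.
The other pattern: stems with 2 vowels add -ori.
So wom → fawom.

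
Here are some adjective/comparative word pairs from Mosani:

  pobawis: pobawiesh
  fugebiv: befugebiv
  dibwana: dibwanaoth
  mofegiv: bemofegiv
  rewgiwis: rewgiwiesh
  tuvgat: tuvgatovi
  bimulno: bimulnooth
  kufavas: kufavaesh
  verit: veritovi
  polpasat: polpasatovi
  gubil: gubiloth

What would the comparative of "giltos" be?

pobawis and fugebiv both have last vowel 'i' yet inflect differently (pobawiesh, befugebiv), so the last vowel is not what conditions the rule; the final letter is.
"giltos" ends in -s. The stems ending in -s (kufavas → kufavaesh, pobawis → pobawiesh, rewgiwis → rewgiwiesh) drop the final letter and add -esh.
So giltos → giltoesh.

giltoesh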